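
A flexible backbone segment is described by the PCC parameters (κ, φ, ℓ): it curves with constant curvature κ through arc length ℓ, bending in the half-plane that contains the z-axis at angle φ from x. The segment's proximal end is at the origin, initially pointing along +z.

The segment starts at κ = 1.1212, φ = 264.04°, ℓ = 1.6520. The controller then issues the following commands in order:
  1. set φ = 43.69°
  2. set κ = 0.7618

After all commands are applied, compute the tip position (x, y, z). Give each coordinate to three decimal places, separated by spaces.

initial: κ=1.1212, φ=264.04°, ℓ=1.6520
cmd 1: set φ=43.69° → (κ,φ,ℓ)=(1.1212,43.69°,1.6520) → tip=(0.8240,0.7872,0.8568)
cmd 2: set κ=0.7618 → (κ,φ,ℓ)=(0.7618,43.69°,1.6520) → tip=(0.6575,0.6281,1.2492)

0.658 0.628 1.249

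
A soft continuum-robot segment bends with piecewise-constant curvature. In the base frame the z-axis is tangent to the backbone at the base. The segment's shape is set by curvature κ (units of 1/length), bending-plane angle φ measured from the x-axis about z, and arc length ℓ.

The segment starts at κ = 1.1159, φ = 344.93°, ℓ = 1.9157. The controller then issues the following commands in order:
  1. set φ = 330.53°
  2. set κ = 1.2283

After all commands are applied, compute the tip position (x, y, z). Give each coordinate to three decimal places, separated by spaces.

initial: κ=1.1159, φ=344.93°, ℓ=1.9157
cmd 1: set φ=330.53° → (κ,φ,ℓ)=(1.1159,330.53°,1.9157) → tip=(1.1992,-0.6776,0.7559)
cmd 2: set κ=1.2283 → (κ,φ,ℓ)=(1.2283,330.53°,1.9157) → tip=(1.2084,-0.6829,0.5775)

1.208 -0.683 0.577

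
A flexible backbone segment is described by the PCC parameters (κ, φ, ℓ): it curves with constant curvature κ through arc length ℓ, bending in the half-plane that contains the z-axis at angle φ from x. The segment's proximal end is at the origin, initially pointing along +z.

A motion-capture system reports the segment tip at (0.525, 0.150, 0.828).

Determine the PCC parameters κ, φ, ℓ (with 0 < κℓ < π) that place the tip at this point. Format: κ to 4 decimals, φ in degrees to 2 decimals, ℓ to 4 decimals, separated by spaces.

ρ = √(x²+y²) = √(0.525² + 0.150²) = 0.54601
φ = atan2(y, x) mod 360° = atan2(0.150, 0.525) = 15.9454°
|p|² = ρ² + z² = 0.54601² + 0.828² = 0.98371
κ = 2ρ / |p|² = 2×0.54601 / 0.98371 = 1.11010
θ = 2·atan2(ρ, z) = 2·atan2(0.54601, 0.828) = 1.16595 rad
ℓ = θ/κ = 1.16595/1.11010 = 1.05031

1.1101 15.95 1.0503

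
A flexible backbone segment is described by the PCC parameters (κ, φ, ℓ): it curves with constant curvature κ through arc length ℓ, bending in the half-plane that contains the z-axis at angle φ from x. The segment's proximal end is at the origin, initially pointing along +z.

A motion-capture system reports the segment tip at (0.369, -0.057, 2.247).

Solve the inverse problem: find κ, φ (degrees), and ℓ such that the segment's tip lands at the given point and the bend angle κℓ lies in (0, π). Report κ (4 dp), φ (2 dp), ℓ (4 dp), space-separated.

0.1439 351.22 2.2881

ρ = √(x²+y²) = √(0.369² + -0.057²) = 0.37338
φ = atan2(y, x) mod 360° = atan2(-0.057, 0.369) = 351.2188°
|p|² = ρ² + z² = 0.37338² + 2.247² = 5.18842
κ = 2ρ / |p|² = 2×0.37338 / 5.18842 = 0.14393
θ = 2·atan2(ρ, z) = 2·atan2(0.37338, 2.247) = 0.32932 rad
ℓ = θ/κ = 0.32932/0.14393 = 2.28814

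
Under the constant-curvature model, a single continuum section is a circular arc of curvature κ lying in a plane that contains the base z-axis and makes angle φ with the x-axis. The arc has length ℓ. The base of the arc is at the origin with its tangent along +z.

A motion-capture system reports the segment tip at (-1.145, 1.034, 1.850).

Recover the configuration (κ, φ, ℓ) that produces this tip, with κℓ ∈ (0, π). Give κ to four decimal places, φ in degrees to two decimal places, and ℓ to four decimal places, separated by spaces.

0.5317 137.92 2.6144

ρ = √(x²+y²) = √(-1.145² + 1.034²) = 1.54278
φ = atan2(y, x) mod 360° = atan2(1.034, -1.145) = 137.9162°
|p|² = ρ² + z² = 1.54278² + 1.850² = 5.80268
κ = 2ρ / |p|² = 2×1.54278 / 5.80268 = 0.53175
θ = 2·atan2(ρ, z) = 2·atan2(1.54278, 1.850) = 1.39019 rad
ℓ = θ/κ = 1.39019/0.53175 = 2.61437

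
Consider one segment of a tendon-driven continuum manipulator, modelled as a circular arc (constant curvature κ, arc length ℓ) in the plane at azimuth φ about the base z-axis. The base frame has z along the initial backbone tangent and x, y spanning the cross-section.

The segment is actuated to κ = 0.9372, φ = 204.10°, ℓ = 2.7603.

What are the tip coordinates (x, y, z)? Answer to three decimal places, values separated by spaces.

θ = κ·ℓ = 0.9372 × 2.7603 = 2.58695 rad
ρ = (1 − cos θ)/κ = (1 − -0.85009)/0.9372 = 1.97406
z = sin θ / κ = 0.52664/0.9372 = 0.56193
x = ρ cos φ = 1.97406 × cos(204.10°) = -1.80199
y = ρ sin φ = 1.97406 × sin(204.10°) = -0.80607

-1.802 -0.806 0.562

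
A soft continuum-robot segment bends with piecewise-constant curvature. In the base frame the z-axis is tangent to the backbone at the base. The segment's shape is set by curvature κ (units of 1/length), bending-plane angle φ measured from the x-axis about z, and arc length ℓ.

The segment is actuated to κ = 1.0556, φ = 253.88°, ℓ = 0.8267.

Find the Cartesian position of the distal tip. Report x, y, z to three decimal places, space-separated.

θ = κ·ℓ = 1.0556 × 0.8267 = 0.87266 rad
ρ = (1 − cos θ)/κ = (1 − 0.64279)/1.0556 = 0.33840
z = sin θ / κ = 0.76604/1.0556 = 0.72570
x = ρ cos φ = 0.33840 × cos(253.88°) = -0.09396
y = ρ sin φ = 0.33840 × sin(253.88°) = -0.32509

-0.094 -0.325 0.726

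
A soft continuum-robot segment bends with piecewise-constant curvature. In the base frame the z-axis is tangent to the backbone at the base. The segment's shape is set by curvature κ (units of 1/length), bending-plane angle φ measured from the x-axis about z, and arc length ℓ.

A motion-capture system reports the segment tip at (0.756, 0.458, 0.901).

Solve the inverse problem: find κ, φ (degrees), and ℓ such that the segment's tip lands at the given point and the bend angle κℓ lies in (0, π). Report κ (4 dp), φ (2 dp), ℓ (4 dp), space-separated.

ρ = √(x²+y²) = √(0.756² + 0.458²) = 0.88391
φ = atan2(y, x) mod 360° = atan2(0.458, 0.756) = 31.2083°
|p|² = ρ² + z² = 0.88391² + 0.901² = 1.59310
κ = 2ρ / |p|² = 2×0.88391 / 1.59310 = 1.10967
θ = 2·atan2(ρ, z) = 2·atan2(0.88391, 0.901) = 1.55165 rad
ℓ = θ/κ = 1.55165/1.10967 = 1.39829

1.1097 31.21 1.3983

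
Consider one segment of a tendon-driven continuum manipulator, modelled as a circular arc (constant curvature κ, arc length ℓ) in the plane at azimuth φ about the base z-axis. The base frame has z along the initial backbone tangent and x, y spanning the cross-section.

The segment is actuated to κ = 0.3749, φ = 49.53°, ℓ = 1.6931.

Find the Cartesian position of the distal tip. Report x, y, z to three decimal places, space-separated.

0.337 0.395 1.582

θ = κ·ℓ = 0.3749 × 1.6931 = 0.63474 rad
ρ = (1 − cos θ)/κ = (1 − 0.80522)/0.3749 = 0.51954
z = sin θ / κ = 0.59297/0.3749 = 1.58168
x = ρ cos φ = 0.51954 × cos(49.53°) = 0.33721
y = ρ sin φ = 0.51954 × sin(49.53°) = 0.39524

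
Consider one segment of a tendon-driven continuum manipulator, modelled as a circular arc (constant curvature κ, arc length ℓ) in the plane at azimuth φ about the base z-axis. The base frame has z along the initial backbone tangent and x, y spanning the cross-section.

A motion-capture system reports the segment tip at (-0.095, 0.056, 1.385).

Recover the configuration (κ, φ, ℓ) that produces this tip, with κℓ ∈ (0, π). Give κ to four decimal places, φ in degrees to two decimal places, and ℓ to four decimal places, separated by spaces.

0.1143 149.48 1.3908

ρ = √(x²+y²) = √(-0.095² + 0.056²) = 0.11028
φ = atan2(y, x) mod 360° = atan2(0.056, -0.095) = 149.4818°
|p|² = ρ² + z² = 0.11028² + 1.385² = 1.93039
κ = 2ρ / |p|² = 2×0.11028 / 1.93039 = 0.11425
θ = 2·atan2(ρ, z) = 2·atan2(0.11028, 1.385) = 0.15891 rad
ℓ = θ/κ = 0.15891/0.11425 = 1.39085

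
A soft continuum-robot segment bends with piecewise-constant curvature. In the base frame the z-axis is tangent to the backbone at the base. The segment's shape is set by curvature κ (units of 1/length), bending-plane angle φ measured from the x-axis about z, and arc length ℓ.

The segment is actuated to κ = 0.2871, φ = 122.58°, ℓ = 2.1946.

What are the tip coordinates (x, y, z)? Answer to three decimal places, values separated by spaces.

-0.360 0.564 2.052

θ = κ·ℓ = 0.2871 × 2.1946 = 0.63007 rad
ρ = (1 − cos θ)/κ = (1 − 0.80799)/0.2871 = 0.66880
z = sin θ / κ = 0.58920/0.2871 = 2.05225
x = ρ cos φ = 0.66880 × cos(122.58°) = -0.36014
y = ρ sin φ = 0.66880 × sin(122.58°) = 0.56356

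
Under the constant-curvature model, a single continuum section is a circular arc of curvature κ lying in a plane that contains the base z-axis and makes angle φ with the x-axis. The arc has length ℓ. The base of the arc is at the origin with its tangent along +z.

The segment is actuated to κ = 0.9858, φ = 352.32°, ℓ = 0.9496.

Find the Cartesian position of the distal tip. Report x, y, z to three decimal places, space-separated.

0.409 -0.055 0.817

θ = κ·ℓ = 0.9858 × 0.9496 = 0.93612 rad
ρ = (1 − cos θ)/κ = (1 − 0.59292)/0.9858 = 0.41294
z = sin θ / κ = 0.80526/0.9858 = 0.81686
x = ρ cos φ = 0.41294 × cos(352.32°) = 0.40924
y = ρ sin φ = 0.41294 × sin(352.32°) = -0.05519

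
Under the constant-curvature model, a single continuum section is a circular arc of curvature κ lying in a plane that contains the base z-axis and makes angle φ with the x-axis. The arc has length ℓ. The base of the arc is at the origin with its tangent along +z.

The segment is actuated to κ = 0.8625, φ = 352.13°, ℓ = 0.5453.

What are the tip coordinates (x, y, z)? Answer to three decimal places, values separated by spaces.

0.125 -0.017 0.525

θ = κ·ℓ = 0.8625 × 0.5453 = 0.47032 rad
ρ = (1 − cos θ)/κ = (1 − 0.89142)/0.8625 = 0.12589
z = sin θ / κ = 0.45317/0.8625 = 0.52542
x = ρ cos φ = 0.12589 × cos(352.13°) = 0.12470
y = ρ sin φ = 0.12589 × sin(352.13°) = -0.01724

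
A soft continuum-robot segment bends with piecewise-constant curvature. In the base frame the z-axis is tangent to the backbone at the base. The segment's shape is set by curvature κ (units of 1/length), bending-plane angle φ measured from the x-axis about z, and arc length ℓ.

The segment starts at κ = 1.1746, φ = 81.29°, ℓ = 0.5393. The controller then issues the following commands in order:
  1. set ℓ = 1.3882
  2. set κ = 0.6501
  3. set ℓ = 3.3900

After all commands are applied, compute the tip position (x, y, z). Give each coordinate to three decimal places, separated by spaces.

initial: κ=1.1746, φ=81.29°, ℓ=0.5393
cmd 1: set ℓ=1.3882 → (κ,φ,ℓ)=(1.1746,81.29°,1.3882) → tip=(0.1366,0.8918,0.8498)
cmd 2: set κ=0.6501 → (κ,φ,ℓ)=(0.6501,81.29°,1.3882) → tip=(0.0886,0.5783,1.2073)
cmd 3: set ℓ=3.3900 → (κ,φ,ℓ)=(0.6501,81.29°,3.3900) → tip=(0.3707,2.4200,1.2402)

0.371 2.420 1.240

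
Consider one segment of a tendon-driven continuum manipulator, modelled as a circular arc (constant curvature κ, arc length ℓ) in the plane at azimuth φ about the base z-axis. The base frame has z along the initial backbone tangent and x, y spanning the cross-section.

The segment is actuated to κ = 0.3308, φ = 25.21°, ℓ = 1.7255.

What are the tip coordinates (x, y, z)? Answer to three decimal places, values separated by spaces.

θ = κ·ℓ = 0.3308 × 1.7255 = 0.57080 rad
ρ = (1 − cos θ)/κ = (1 − 0.84147)/0.3308 = 0.47923
z = sin θ / κ = 0.54030/0.3308 = 1.63332
x = ρ cos φ = 0.47923 × cos(25.21°) = 0.43358
y = ρ sin φ = 0.47923 × sin(25.21°) = 0.20412

0.434 0.204 1.633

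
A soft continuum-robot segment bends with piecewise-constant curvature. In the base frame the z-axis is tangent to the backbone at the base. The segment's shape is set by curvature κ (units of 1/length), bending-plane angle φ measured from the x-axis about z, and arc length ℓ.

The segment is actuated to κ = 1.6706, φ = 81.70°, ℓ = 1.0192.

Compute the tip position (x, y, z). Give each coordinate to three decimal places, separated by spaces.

0.098 0.670 0.593

θ = κ·ℓ = 1.6706 × 1.0192 = 1.70268 rad
ρ = (1 − cos θ)/κ = (1 − -0.13150)/1.6706 = 0.67730
z = sin θ / κ = 0.99132/1.6706 = 0.59339
x = ρ cos φ = 0.67730 × cos(81.70°) = 0.09777
y = ρ sin φ = 0.67730 × sin(81.70°) = 0.67021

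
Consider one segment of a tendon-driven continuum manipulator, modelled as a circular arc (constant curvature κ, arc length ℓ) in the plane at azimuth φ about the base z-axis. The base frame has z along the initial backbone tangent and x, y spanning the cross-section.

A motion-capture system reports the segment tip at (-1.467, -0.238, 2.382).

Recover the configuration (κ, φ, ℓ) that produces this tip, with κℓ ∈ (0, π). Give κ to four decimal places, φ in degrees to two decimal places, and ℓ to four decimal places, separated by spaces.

ρ = √(x²+y²) = √(-1.467² + -0.238²) = 1.48618
φ = atan2(y, x) mod 360° = atan2(-0.238, -1.467) = 189.2151°
|p|² = ρ² + z² = 1.48618² + 2.382² = 7.88266
κ = 2ρ / |p|² = 2×1.48618 / 7.88266 = 0.37708
θ = 2·atan2(ρ, z) = 2·atan2(1.48618, 2.382) = 1.11565 rad
ℓ = θ/κ = 1.11565/0.37708 = 2.95868

0.3771 189.22 2.9587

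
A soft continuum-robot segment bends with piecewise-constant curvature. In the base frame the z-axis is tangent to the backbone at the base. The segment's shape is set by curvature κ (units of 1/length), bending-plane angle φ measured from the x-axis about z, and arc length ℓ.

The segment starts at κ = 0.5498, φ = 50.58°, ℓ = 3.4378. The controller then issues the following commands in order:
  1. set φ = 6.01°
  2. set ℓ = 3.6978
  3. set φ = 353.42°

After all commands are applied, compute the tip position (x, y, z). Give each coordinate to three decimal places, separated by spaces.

2.613 -0.301 1.628

initial: κ=0.5498, φ=50.58°, ℓ=3.4378
cmd 1: set φ=6.01° → (κ,φ,ℓ)=(0.5498,6.01°,3.4378) → tip=(2.3767,0.2502,1.7269)
cmd 2: set ℓ=3.6978 → (κ,φ,ℓ)=(0.5498,6.01°,3.6978) → tip=(2.6155,0.2754,1.6280)
cmd 3: set φ=353.42° → (κ,φ,ℓ)=(0.5498,353.42°,3.6978) → tip=(2.6127,-0.3014,1.6280)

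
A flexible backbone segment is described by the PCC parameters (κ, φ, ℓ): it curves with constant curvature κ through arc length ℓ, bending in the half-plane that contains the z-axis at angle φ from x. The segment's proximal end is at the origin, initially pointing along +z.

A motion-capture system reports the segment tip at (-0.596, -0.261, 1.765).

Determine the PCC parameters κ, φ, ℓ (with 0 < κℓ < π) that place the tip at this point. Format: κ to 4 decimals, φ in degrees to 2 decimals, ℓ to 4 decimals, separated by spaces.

ρ = √(x²+y²) = √(-0.596² + -0.261²) = 0.65064
φ = atan2(y, x) mod 360° = atan2(-0.261, -0.596) = 203.6495°
|p|² = ρ² + z² = 0.65064² + 1.765² = 3.53856
κ = 2ρ / |p|² = 2×0.65064 / 3.53856 = 0.36774
θ = 2·atan2(ρ, z) = 2·atan2(0.65064, 1.765) = 0.70636 rad
ℓ = θ/κ = 0.70636/0.36774 = 1.92079

0.3677 203.65 1.9208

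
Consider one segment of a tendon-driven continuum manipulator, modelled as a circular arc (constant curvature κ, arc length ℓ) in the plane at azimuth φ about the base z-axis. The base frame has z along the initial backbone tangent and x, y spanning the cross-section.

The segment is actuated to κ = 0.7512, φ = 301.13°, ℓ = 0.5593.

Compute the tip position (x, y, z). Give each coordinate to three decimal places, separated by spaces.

0.060 -0.099 0.543

θ = κ·ℓ = 0.7512 × 0.5593 = 0.42015 rad
ρ = (1 − cos θ)/κ = (1 − 0.91303)/0.7512 = 0.11578
z = sin θ / κ = 0.40789/0.7512 = 0.54299
x = ρ cos φ = 0.11578 × cos(301.13°) = 0.05985
y = ρ sin φ = 0.11578 × sin(301.13°) = -0.09910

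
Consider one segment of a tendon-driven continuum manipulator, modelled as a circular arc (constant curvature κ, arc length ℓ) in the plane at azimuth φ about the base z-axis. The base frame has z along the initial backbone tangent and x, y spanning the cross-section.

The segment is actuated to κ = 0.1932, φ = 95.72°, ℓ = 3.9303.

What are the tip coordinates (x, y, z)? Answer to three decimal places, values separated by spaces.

-0.142 1.415 3.563

θ = κ·ℓ = 0.1932 × 3.9303 = 0.75933 rad
ρ = (1 − cos θ)/κ = (1 − 0.72529)/0.1932 = 1.42187
z = sin θ / κ = 0.68844/0.1932 = 3.56335
x = ρ cos φ = 1.42187 × cos(95.72°) = -0.14171
y = ρ sin φ = 1.42187 × sin(95.72°) = 1.41479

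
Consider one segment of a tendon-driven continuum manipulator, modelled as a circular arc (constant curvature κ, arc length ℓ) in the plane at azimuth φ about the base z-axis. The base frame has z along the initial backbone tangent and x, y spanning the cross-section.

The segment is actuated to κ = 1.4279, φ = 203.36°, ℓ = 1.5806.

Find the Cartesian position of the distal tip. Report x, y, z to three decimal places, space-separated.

-1.050 -0.454 0.542

θ = κ·ℓ = 1.4279 × 1.5806 = 2.25694 rad
ρ = (1 − cos θ)/κ = (1 − -0.63356)/1.4279 = 1.14403
z = sin θ / κ = 0.77370/1.4279 = 0.54184
x = ρ cos φ = 1.14403 × cos(203.36°) = -1.05025
y = ρ sin φ = 1.14403 × sin(203.36°) = -0.45362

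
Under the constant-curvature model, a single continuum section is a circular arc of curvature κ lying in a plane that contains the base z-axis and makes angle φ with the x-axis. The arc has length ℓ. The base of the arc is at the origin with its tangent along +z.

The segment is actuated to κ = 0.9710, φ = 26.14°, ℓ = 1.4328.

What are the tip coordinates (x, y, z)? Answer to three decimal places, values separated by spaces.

0.759 0.373 1.013

θ = κ·ℓ = 0.9710 × 1.4328 = 1.39125 rad
ρ = (1 − cos θ)/κ = (1 − 0.17858)/0.9710 = 0.84595
z = sin θ / κ = 0.98392/0.9710 = 1.01331
x = ρ cos φ = 0.84595 × cos(26.14°) = 0.75942
y = ρ sin φ = 0.84595 × sin(26.14°) = 0.37270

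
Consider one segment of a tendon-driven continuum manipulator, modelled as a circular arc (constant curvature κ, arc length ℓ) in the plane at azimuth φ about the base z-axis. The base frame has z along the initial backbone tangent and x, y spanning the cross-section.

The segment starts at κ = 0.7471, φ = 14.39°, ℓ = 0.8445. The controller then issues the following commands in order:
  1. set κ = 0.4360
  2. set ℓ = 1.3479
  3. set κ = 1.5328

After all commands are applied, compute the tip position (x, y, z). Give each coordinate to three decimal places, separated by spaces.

0.932 0.239 0.574

initial: κ=0.7471, φ=14.39°, ℓ=0.8445
cmd 1: set κ=0.4360 → (κ,φ,ℓ)=(0.4360,14.39°,0.8445) → tip=(0.1489,0.0382,0.8255)
cmd 2: set ℓ=1.3479 → (κ,φ,ℓ)=(0.4360,14.39°,1.3479) → tip=(0.3727,0.0956,1.2716)
cmd 3: set κ=1.5328 → (κ,φ,ℓ)=(1.5328,14.39°,1.3479) → tip=(0.9323,0.2392,0.5740)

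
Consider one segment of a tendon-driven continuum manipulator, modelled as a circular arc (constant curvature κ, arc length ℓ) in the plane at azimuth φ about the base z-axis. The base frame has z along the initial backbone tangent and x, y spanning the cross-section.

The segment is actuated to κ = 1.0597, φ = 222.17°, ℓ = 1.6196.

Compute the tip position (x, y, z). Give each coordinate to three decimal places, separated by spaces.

-0.801 -0.725 0.934

θ = κ·ℓ = 1.0597 × 1.6196 = 1.71629 rad
ρ = (1 − cos θ)/κ = (1 − -0.14498)/1.0597 = 1.08048
z = sin θ / κ = 0.98943/1.0597 = 0.93369
x = ρ cos φ = 1.08048 × cos(222.17°) = -0.80080
y = ρ sin φ = 1.08048 × sin(222.17°) = -0.72536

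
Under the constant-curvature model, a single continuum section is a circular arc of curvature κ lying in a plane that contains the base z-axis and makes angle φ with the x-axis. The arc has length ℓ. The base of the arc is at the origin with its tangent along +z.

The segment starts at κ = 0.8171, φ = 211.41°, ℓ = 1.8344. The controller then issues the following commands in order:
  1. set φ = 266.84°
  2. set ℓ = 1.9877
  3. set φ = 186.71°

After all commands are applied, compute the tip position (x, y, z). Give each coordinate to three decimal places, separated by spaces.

initial: κ=0.8171, φ=211.41°, ℓ=1.8344
cmd 1: set φ=266.84° → (κ,φ,ℓ)=(0.8171,266.84°,1.8344) → tip=(-0.0626,-1.1342,1.2207)
cmd 2: set ℓ=1.9877 → (κ,φ,ℓ)=(0.8171,266.84°,1.9877) → tip=(-0.0711,-1.2871,1.2221)
cmd 3: set φ=186.71° → (κ,φ,ℓ)=(0.8171,186.71°,1.9877) → tip=(-1.2803,-0.1506,1.2221)

-1.280 -0.151 1.222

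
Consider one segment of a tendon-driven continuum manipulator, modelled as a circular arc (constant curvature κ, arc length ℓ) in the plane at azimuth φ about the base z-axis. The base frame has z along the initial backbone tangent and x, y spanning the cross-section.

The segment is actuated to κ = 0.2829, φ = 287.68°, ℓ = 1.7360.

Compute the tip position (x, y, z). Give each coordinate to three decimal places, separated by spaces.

0.127 -0.398 1.667

θ = κ·ℓ = 0.2829 × 1.7360 = 0.49111 rad
ρ = (1 − cos θ)/κ = (1 − 0.88181)/0.2829 = 0.41779
z = sin θ / κ = 0.47161/0.2829 = 1.66705
x = ρ cos φ = 0.41779 × cos(287.68°) = 0.12688
y = ρ sin φ = 0.41779 × sin(287.68°) = -0.39805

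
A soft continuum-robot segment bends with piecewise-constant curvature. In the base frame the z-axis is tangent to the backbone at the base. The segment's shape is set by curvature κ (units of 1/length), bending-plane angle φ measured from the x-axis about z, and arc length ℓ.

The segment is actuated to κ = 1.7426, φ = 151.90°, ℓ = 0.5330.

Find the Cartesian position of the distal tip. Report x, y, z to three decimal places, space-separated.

-0.203 0.108 0.460

θ = κ·ℓ = 1.7426 × 0.5330 = 0.92881 rad
ρ = (1 − cos θ)/κ = (1 − 0.59879)/1.7426 = 0.23024
z = sin θ / κ = 0.80091/1.7426 = 0.45960
x = ρ cos φ = 0.23024 × cos(151.90°) = -0.20310
y = ρ sin φ = 0.23024 × sin(151.90°) = 0.10844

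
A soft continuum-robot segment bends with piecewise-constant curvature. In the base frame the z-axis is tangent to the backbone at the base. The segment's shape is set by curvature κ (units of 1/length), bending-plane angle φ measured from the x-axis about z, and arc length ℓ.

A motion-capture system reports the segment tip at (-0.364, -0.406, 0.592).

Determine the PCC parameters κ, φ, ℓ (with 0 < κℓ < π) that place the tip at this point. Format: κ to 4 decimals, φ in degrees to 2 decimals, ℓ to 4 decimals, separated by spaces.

ρ = √(x²+y²) = √(-0.364² + -0.406²) = 0.54528
φ = atan2(y, x) mod 360° = atan2(-0.406, -0.364) = 228.1221°
|p|² = ρ² + z² = 0.54528² + 0.592² = 0.64780
κ = 2ρ / |p|² = 2×0.54528 / 0.64780 = 1.68350
θ = 2·atan2(ρ, z) = 2·atan2(0.54528, 0.592) = 1.48868 rad
ℓ = θ/κ = 1.48868/1.68350 = 0.88428

1.6835 228.12 0.8843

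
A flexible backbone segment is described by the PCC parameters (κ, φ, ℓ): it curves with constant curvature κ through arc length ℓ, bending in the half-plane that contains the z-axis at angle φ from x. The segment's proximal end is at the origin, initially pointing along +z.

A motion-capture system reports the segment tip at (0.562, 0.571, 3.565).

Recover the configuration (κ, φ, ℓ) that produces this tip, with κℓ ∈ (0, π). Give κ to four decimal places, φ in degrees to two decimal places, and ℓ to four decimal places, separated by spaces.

0.1200 45.46 3.6838

ρ = √(x²+y²) = √(0.562² + 0.571²) = 0.80118
φ = atan2(y, x) mod 360° = atan2(0.571, 0.562) = 45.4551°
|p|² = ρ² + z² = 0.80118² + 3.565² = 13.35111
κ = 2ρ / |p|² = 2×0.80118 / 13.35111 = 0.12002
θ = 2·atan2(ρ, z) = 2·atan2(0.80118, 3.565) = 0.44212 rad
ℓ = θ/κ = 0.44212/0.12002 = 3.68385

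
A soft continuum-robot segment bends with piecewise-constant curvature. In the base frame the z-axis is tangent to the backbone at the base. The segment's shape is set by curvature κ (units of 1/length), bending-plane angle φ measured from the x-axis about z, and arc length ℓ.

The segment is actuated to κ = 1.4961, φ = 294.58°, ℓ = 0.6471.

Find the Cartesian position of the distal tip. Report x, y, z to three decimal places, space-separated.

θ = κ·ℓ = 1.4961 × 0.6471 = 0.96813 rad
ρ = (1 − cos θ)/κ = (1 − 0.56684)/1.4961 = 0.28952
z = sin θ / κ = 0.82383/1.4961 = 0.55065
x = ρ cos φ = 0.28952 × cos(294.58°) = 0.12043
y = ρ sin φ = 0.28952 × sin(294.58°) = -0.26329

0.120 -0.263 0.551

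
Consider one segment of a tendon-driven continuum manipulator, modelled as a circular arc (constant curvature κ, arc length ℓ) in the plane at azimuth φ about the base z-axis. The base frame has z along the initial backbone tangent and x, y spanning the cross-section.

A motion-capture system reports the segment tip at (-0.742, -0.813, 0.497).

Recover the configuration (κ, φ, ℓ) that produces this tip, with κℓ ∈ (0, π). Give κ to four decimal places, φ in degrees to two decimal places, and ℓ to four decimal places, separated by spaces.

ρ = √(x²+y²) = √(-0.742² + -0.813²) = 1.10070
φ = atan2(y, x) mod 360° = atan2(-0.813, -0.742) = 227.6143°
|p|² = ρ² + z² = 1.10070² + 0.497² = 1.45854
κ = 2ρ / |p|² = 2×1.10070 / 1.45854 = 1.50931
θ = 2·atan2(ρ, z) = 2·atan2(1.10070, 0.497) = 2.29334 rad
ℓ = θ/κ = 2.29334/1.50931 = 1.51946

1.5093 227.61 1.5195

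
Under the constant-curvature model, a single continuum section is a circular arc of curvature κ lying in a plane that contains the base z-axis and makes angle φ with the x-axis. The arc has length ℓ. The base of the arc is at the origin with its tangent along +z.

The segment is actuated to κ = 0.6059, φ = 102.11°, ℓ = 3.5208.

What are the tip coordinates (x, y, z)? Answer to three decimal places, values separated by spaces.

θ = κ·ℓ = 0.6059 × 3.5208 = 2.13325 rad
ρ = (1 − cos θ)/κ = (1 − -0.53327)/0.6059 = 2.53056
z = sin θ / κ = 0.84595/0.6059 = 1.39618
x = ρ cos φ = 2.53056 × cos(102.11°) = -0.53088
y = ρ sin φ = 2.53056 × sin(102.11°) = 2.47425

-0.531 2.474 1.396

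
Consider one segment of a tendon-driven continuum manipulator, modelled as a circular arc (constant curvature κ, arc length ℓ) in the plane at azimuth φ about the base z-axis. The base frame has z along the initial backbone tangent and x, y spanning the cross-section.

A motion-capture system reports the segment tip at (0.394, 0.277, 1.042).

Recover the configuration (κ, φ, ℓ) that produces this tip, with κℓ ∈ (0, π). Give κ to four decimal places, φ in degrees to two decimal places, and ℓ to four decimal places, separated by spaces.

0.7310 35.11 1.1846

ρ = √(x²+y²) = √(0.394² + 0.277²) = 0.48163
φ = atan2(y, x) mod 360° = atan2(0.277, 0.394) = 35.1090°
|p|² = ρ² + z² = 0.48163² + 1.042² = 1.31773
κ = 2ρ / |p|² = 2×0.48163 / 1.31773 = 0.73100
θ = 2·atan2(ρ, z) = 2·atan2(0.48163, 1.042) = 0.86593 rad
ℓ = θ/κ = 0.86593/0.73100 = 1.18459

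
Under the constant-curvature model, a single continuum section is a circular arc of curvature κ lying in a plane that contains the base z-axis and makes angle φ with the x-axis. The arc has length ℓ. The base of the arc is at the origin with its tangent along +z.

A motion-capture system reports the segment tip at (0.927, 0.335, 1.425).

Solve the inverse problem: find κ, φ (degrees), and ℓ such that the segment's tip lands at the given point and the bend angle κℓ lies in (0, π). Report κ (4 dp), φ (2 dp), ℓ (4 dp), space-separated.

ρ = √(x²+y²) = √(0.927² + 0.335²) = 0.98567
φ = atan2(y, x) mod 360° = atan2(0.335, 0.927) = 19.8689°
|p|² = ρ² + z² = 0.98567² + 1.425² = 3.00218
κ = 2ρ / |p|² = 2×0.98567 / 3.00218 = 0.65664
θ = 2·atan2(ρ, z) = 2·atan2(0.98567, 1.425) = 1.21027 rad
ℓ = θ/κ = 1.21027/0.65664 = 1.84313

0.6566 19.87 1.8431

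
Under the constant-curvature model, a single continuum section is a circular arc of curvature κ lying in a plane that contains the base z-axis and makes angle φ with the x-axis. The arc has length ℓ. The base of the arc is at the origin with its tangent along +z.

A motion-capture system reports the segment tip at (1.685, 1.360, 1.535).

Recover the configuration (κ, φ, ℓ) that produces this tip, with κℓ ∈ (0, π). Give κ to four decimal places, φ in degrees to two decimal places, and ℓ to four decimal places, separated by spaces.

0.6147 38.91 3.1043

ρ = √(x²+y²) = √(1.685² + 1.360²) = 2.16537
φ = atan2(y, x) mod 360° = atan2(1.360, 1.685) = 38.9078°
|p|² = ρ² + z² = 2.16537² + 1.535² = 7.04505
κ = 2ρ / |p|² = 2×2.16537 / 7.04505 = 0.61472
θ = 2·atan2(ρ, z) = 2·atan2(2.16537, 1.535) = 1.90826 rad
ℓ = θ/κ = 1.90826/0.61472 = 3.10428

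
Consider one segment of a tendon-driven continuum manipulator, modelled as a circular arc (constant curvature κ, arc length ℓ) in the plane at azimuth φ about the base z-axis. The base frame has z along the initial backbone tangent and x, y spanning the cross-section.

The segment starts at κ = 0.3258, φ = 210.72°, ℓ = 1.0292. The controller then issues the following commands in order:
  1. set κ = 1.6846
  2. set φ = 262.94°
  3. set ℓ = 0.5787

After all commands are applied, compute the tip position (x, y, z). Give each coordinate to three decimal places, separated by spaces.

initial: κ=0.3258, φ=210.72°, ℓ=1.0292
cmd 1: set κ=1.6846 → (κ,φ,ℓ)=(1.6846,210.72°,1.0292) → tip=(-0.5931,-0.3525,0.5857)
cmd 2: set φ=262.94° → (κ,φ,ℓ)=(1.6846,262.94°,1.0292) → tip=(-0.0848,-0.6847,0.5857)
cmd 3: set ℓ=0.5787 → (κ,φ,ℓ)=(1.6846,262.94°,0.5787) → tip=(-0.0320,-0.2585,0.4913)

-0.032 -0.258 0.491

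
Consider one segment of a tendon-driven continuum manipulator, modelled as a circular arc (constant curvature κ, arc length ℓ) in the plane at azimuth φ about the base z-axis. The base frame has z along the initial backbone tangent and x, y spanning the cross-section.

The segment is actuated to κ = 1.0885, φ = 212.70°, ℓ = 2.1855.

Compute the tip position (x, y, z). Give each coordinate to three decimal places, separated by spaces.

θ = κ·ℓ = 1.0885 × 2.1855 = 2.37892 rad
ρ = (1 − cos θ)/κ = (1 − -0.72299)/1.0885 = 1.58290
z = sin θ / κ = 0.69086/1.0885 = 0.63469
x = ρ cos φ = 1.58290 × cos(212.70°) = -1.33203
y = ρ sin φ = 1.58290 × sin(212.70°) = -0.85515

-1.332 -0.855 0.635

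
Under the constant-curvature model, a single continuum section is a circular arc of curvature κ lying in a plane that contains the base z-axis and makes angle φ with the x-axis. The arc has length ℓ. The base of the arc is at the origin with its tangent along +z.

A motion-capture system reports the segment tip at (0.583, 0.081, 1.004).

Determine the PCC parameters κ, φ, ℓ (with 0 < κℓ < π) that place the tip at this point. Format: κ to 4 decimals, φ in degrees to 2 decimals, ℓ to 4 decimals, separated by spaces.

ρ = √(x²+y²) = √(0.583² + 0.081²) = 0.58860
φ = atan2(y, x) mod 360° = atan2(0.081, 0.583) = 7.9098°
|p|² = ρ² + z² = 0.58860² + 1.004² = 1.35447
κ = 2ρ / |p|² = 2×0.58860 / 1.35447 = 0.86912
θ = 2·atan2(ρ, z) = 2·atan2(0.58860, 1.004) = 1.06050 rad
ℓ = θ/κ = 1.06050/0.86912 = 1.22020

0.8691 7.91 1.2202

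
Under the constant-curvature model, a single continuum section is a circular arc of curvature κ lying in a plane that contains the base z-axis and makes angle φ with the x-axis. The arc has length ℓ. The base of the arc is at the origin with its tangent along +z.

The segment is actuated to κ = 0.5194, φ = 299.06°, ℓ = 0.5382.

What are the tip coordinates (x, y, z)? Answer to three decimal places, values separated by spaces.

θ = κ·ℓ = 0.5194 × 0.5382 = 0.27954 rad
ρ = (1 − cos θ)/κ = (1 − 0.96118)/0.5194 = 0.07474
z = sin θ / κ = 0.27591/0.5194 = 0.53122
x = ρ cos φ = 0.07474 × cos(299.06°) = 0.03630
y = ρ sin φ = 0.07474 × sin(299.06°) = -0.06533

0.036 -0.065 0.531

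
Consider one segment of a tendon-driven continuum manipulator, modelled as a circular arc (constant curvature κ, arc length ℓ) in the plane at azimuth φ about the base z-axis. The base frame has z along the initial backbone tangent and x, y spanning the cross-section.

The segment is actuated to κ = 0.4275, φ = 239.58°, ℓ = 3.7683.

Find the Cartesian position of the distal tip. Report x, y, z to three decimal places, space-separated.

θ = κ·ℓ = 0.4275 × 3.7683 = 1.61095 rad
ρ = (1 − cos θ)/κ = (1 − -0.04014)/0.4275 = 2.43308
z = sin θ / κ = 0.99919/0.4275 = 2.33730
x = ρ cos φ = 2.43308 × cos(239.58°) = -1.23195
y = ρ sin φ = 2.43308 × sin(239.58°) = -2.09813

-1.232 -2.098 2.337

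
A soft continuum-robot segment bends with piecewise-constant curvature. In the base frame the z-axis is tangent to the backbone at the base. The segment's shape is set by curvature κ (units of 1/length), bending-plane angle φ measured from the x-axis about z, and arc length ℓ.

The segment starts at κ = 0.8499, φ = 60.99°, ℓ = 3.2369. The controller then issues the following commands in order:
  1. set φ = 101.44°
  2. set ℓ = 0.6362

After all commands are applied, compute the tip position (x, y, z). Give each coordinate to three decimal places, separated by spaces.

initial: κ=0.8499, φ=60.99°, ℓ=3.2369
cmd 1: set φ=101.44° → (κ,φ,ℓ)=(0.8499,101.44°,3.2369) → tip=(-0.4492,2.2196,0.4479)
cmd 2: set ℓ=0.6362 → (κ,φ,ℓ)=(0.8499,101.44°,0.6362) → tip=(-0.0333,0.1645,0.6056)

-0.033 0.165 0.606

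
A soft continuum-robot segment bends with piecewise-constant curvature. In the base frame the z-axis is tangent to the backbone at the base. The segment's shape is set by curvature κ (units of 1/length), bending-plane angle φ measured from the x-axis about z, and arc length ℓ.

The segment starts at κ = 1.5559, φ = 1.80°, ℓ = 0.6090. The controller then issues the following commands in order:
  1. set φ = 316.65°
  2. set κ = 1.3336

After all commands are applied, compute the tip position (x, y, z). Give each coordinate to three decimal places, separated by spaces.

initial: κ=1.5559, φ=1.80°, ℓ=0.6090
cmd 1: set φ=316.65° → (κ,φ,ℓ)=(1.5559,316.65°,0.6090) → tip=(0.1946,-0.1837,0.5219)
cmd 2: set κ=1.3336 → (κ,φ,ℓ)=(1.3336,316.65°,0.6090) → tip=(0.1702,-0.1606,0.5442)

0.170 -0.161 0.544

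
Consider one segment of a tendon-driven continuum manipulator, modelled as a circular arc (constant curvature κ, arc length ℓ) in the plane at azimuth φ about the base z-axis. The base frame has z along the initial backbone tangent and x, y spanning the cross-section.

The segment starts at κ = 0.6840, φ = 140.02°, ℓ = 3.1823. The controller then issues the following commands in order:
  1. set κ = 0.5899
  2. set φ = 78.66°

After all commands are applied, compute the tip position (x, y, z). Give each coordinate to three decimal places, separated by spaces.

0.434 2.164 1.616

initial: κ=0.6840, φ=140.02°, ℓ=3.1823
cmd 1: set κ=0.5899 → (κ,φ,ℓ)=(0.5899,140.02°,3.1823) → tip=(-1.6908,1.4178,1.6162)
cmd 2: set φ=78.66° → (κ,φ,ℓ)=(0.5899,78.66°,3.1823) → tip=(0.4339,2.1635,1.6162)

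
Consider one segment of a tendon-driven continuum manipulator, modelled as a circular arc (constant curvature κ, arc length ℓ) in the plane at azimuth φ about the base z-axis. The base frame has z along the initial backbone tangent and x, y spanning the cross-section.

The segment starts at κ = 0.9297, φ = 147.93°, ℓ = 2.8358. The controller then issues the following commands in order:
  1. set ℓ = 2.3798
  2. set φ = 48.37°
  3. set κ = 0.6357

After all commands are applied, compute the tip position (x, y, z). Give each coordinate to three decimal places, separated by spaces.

initial: κ=0.9297, φ=147.93°, ℓ=2.8358
cmd 1: set ℓ=2.3798 → (κ,φ,ℓ)=(0.9297,147.93°,2.3798) → tip=(-1.4571,0.9129,0.8617)
cmd 2: set φ=48.37° → (κ,φ,ℓ)=(0.9297,48.37°,2.3798) → tip=(1.1423,1.2852,0.8617)
cmd 3: set κ=0.6357 → (κ,φ,ℓ)=(0.6357,48.37°,2.3798) → tip=(0.9845,1.1077,1.5704)

0.984 1.108 1.570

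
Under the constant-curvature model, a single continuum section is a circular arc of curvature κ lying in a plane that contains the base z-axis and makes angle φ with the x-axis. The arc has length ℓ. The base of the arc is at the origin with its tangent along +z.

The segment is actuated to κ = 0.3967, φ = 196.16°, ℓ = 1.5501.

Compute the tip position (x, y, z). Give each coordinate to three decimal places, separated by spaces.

θ = κ·ℓ = 0.3967 × 1.5501 = 0.61492 rad
ρ = (1 − cos θ)/κ = (1 − 0.81682)/0.3967 = 0.46177
z = sin θ / κ = 0.57690/0.3967 = 1.45424
x = ρ cos φ = 0.46177 × cos(196.16°) = -0.44352
y = ρ sin φ = 0.46177 × sin(196.16°) = -0.12852

-0.444 -0.129 1.454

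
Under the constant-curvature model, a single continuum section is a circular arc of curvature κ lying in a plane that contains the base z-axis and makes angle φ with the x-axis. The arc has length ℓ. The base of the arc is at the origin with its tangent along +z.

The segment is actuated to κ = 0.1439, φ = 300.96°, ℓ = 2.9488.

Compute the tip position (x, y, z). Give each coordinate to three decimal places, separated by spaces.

0.317 -0.528 2.861

θ = κ·ℓ = 0.1439 × 2.9488 = 0.42433 rad
ρ = (1 − cos θ)/κ = (1 − 0.91131)/0.1439 = 0.61630
z = sin θ / κ = 0.41171/0.1439 = 2.86110
x = ρ cos φ = 0.61630 × cos(300.96°) = 0.31705
y = ρ sin φ = 0.61630 × sin(300.96°) = -0.52850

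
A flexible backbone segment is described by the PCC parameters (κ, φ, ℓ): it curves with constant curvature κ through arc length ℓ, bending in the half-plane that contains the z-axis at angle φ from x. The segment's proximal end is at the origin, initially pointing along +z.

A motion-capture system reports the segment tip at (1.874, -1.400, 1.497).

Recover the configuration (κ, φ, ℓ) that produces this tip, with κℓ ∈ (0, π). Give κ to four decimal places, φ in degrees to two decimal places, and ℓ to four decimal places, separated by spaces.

ρ = √(x²+y²) = √(1.874² + -1.400²) = 2.33920
φ = atan2(y, x) mod 360° = atan2(-1.400, 1.874) = 323.2379°
|p|² = ρ² + z² = 2.33920² + 1.497² = 7.71288
κ = 2ρ / |p|² = 2×2.33920 / 7.71288 = 0.60657
θ = 2·atan2(ρ, z) = 2·atan2(2.33920, 1.497) = 2.00302 rad
ℓ = θ/κ = 2.00302/0.60657 = 3.30221

0.6066 323.24 3.3022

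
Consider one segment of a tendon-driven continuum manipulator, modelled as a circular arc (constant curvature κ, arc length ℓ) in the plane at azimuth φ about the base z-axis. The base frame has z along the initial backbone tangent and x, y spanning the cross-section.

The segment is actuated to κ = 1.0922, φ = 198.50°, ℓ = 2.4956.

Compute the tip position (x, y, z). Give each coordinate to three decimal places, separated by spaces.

-1.663 -0.556 0.370

θ = κ·ℓ = 1.0922 × 2.4956 = 2.72569 rad
ρ = (1 − cos θ)/κ = (1 − -0.91475)/1.0922 = 1.75312
z = sin θ / κ = 0.40401/1.0922 = 0.36991
x = ρ cos φ = 1.75312 × cos(198.50°) = -1.66252
y = ρ sin φ = 1.75312 × sin(198.50°) = -0.55627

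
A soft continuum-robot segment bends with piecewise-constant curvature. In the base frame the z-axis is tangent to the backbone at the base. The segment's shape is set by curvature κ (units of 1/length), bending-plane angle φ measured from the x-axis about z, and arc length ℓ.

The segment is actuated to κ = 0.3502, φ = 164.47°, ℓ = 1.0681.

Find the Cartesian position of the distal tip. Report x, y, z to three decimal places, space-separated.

-0.190 0.053 1.043

θ = κ·ℓ = 0.3502 × 1.0681 = 0.37405 rad
ρ = (1 − cos θ)/κ = (1 − 0.93086)/0.3502 = 0.19744
z = sin θ / κ = 0.36539/0.3502 = 1.04337
x = ρ cos φ = 0.19744 × cos(164.47°) = -0.19023
y = ρ sin φ = 0.19744 × sin(164.47°) = 0.05286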